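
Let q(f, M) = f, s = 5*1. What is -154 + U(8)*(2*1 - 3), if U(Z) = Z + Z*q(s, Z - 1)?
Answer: -202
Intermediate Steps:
s = 5
U(Z) = 6*Z (U(Z) = Z + Z*5 = Z + 5*Z = 6*Z)
-154 + U(8)*(2*1 - 3) = -154 + (6*8)*(2*1 - 3) = -154 + 48*(2 - 3) = -154 + 48*(-1) = -154 - 48 = -202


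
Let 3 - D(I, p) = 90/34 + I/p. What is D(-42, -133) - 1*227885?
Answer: -73606843/323 ≈ -2.2789e+5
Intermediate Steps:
D(I, p) = 6/17 - I/p (D(I, p) = 3 - (90/34 + I/p) = 3 - (90*(1/34) + I/p) = 3 - (45/17 + I/p) = 3 + (-45/17 - I/p) = 6/17 - I/p)
D(-42, -133) - 1*227885 = (6/17 - 1*(-42)/(-133)) - 1*227885 = (6/17 - 1*(-42)*(-1/133)) - 227885 = (6/17 - 6/19) - 227885 = 12/323 - 227885 = -73606843/323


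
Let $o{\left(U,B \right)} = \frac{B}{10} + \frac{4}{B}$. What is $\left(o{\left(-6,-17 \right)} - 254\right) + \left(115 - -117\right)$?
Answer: $- \frac{4069}{170} \approx -23.935$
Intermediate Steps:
$o{\left(U,B \right)} = \frac{4}{B} + \frac{B}{10}$ ($o{\left(U,B \right)} = B \frac{1}{10} + \frac{4}{B} = \frac{B}{10} + \frac{4}{B} = \frac{4}{B} + \frac{B}{10}$)
$\left(o{\left(-6,-17 \right)} - 254\right) + \left(115 - -117\right) = \left(\left(\frac{4}{-17} + \frac{1}{10} \left(-17\right)\right) - 254\right) + \left(115 - -117\right) = \left(\left(4 \left(- \frac{1}{17}\right) - \frac{17}{10}\right) - 254\right) + \left(115 + 117\right) = \left(\left(- \frac{4}{17} - \frac{17}{10}\right) - 254\right) + 232 = \left(- \frac{329}{170} - 254\right) + 232 = - \frac{43509}{170} + 232 = - \frac{4069}{170}$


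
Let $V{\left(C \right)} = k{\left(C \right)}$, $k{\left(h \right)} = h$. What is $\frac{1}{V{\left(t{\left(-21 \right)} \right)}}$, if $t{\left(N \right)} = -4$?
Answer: $- \frac{1}{4} \approx -0.25$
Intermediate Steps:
$V{\left(C \right)} = C$
$\frac{1}{V{\left(t{\left(-21 \right)} \right)}} = \frac{1}{-4} = - \frac{1}{4}$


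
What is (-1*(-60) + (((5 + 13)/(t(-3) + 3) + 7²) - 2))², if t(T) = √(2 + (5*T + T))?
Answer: 7442257/625 - 392976*I/625 ≈ 11908.0 - 628.76*I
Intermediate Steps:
t(T) = √(2 + 6*T)
(-1*(-60) + (((5 + 13)/(t(-3) + 3) + 7²) - 2))² = (-1*(-60) + (((5 + 13)/(√(2 + 6*(-3)) + 3) + 7²) - 2))² = (60 + ((18/(√(2 - 18) + 3) + 49) - 2))² = (60 + ((18/(√(-16) + 3) + 49) - 2))² = (60 + ((18/(4*I + 3) + 49) - 2))² = (60 + ((18/(3 + 4*I) + 49) - 2))² = (60 + ((18*((3 - 4*I)/25) + 49) - 2))² = (60 + ((18*(3 - 4*I)/25 + 49) - 2))² = (60 + ((49 + 18*(3 - 4*I)/25) - 2))² = (60 + (47 + 18*(3 - 4*I)/25))² = (107 + 18*(3 - 4*I)/25)²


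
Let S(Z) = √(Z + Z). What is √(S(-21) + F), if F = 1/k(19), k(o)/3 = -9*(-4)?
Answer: √(3 + 324*I*√42)/18 ≈ 1.8014 + 1.7988*I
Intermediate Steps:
k(o) = 108 (k(o) = 3*(-9*(-4)) = 3*36 = 108)
S(Z) = √2*√Z (S(Z) = √(2*Z) = √2*√Z)
F = 1/108 ≈ 0.0092593
√(S(-21) + F) = √(√2*√(-21) + 1/108) = √(√2*(I*√21) + 1/108) = √(I*√42 + 1/108) = √(1/108 + I*√42)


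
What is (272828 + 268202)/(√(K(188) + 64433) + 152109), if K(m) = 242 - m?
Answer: 41147766135/11568541697 - 270515*√64487/11568541697 ≈ 3.5509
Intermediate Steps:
(272828 + 268202)/(√(K(188) + 64433) + 152109) = (272828 + 268202)/(√((242 - 1*188) + 64433) + 152109) = 541030/(√((242 - 188) + 64433) + 152109) = 541030/(√(54 + 64433) + 152109) = 541030/(√64487 + 152109) = 541030/(152109 + √64487)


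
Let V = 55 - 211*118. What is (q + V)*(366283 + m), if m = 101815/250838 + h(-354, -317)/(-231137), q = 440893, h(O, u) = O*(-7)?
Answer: 631099045446346641675/4141281629 ≈ 1.5239e+11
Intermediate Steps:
h(O, u) = -7*O
V = -24843 (V = 55 - 24898 = -24843)
m = 3273091013/8282563258 (m = 101815/250838 - 7*(-354)/(-231137) = 101815*(1/250838) + 2478*(-1/231137) = 14545/35834 - 2478/231137 = 3273091013/8282563258 ≈ 0.39518)
(q + V)*(366283 + m) = (440893 - 24843)*(366283 + 3273091013/8282563258) = 416050*(3033765390921027/8282563258) = 631099045446346641675/4141281629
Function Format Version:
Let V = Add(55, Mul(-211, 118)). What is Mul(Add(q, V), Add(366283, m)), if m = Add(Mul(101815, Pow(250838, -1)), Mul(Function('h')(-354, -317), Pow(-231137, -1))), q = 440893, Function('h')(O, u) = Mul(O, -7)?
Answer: Rational(631099045446346641675, 4141281629) ≈ 1.5239e+11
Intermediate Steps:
Function('h')(O, u) = Mul(-7, O)
V = -24843 (V = Add(55, -24898) = -24843)
m = Rational(3273091013, 8282563258) (m = Add(Mul(101815, Pow(250838, -1)), Mul(Mul(-7, -354), Pow(-231137, -1))) = Add(Mul(101815, Rational(1, 250838)), Mul(2478, Rational(-1, 231137))) = Add(Rational(14545, 35834), Rational(-2478, 231137)) = Rational(3273091013, 8282563258) ≈ 0.39518)
Mul(Add(q, V), Add(366283, m)) = Mul(Add(440893, -24843), Add(366283, Rational(3273091013, 8282563258))) = Mul(416050, Rational(3033765390921027, 8282563258)) = Rational(631099045446346641675, 4141281629)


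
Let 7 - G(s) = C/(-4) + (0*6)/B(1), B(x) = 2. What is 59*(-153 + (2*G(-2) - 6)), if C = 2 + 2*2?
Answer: -8378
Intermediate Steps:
C = 6 (C = 2 + 4 = 6)
G(s) = 17/2 (G(s) = 7 - (6/(-4) + (0*6)/2) = 7 - (6*(-1/4) + 0*(1/2)) = 7 - (-3/2 + 0) = 7 - 1*(-3/2) = 7 + 3/2 = 17/2)
59*(-153 + (2*G(-2) - 6)) = 59*(-153 + (2*(17/2) - 6)) = 59*(-153 + (17 - 6)) = 59*(-153 + 11) = 59*(-142) = -8378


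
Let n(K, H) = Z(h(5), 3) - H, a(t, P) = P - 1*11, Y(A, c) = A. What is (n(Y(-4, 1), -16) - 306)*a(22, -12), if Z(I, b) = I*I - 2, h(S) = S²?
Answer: -7659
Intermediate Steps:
a(t, P) = -11 + P (a(t, P) = P - 11 = -11 + P)
Z(I, b) = -2 + I² (Z(I, b) = I² - 2 = -2 + I²)
n(K, H) = 623 - H (n(K, H) = (-2 + (5²)²) - H = (-2 + 25²) - H = (-2 + 625) - H = 623 - H)
(n(Y(-4, 1), -16) - 306)*a(22, -12) = ((623 - 1*(-16)) - 306)*(-11 - 12) = ((623 + 16) - 306)*(-23) = (639 - 306)*(-23) = 333*(-23) = -7659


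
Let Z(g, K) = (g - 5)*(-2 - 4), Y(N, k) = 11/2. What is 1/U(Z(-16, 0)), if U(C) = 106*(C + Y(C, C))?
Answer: 1/13939 ≈ 7.1741e-5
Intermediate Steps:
Y(N, k) = 11/2 (Y(N, k) = 11*(½) = 11/2)
Z(g, K) = 30 - 6*g (Z(g, K) = (-5 + g)*(-6) = 30 - 6*g)
U(C) = 583 + 106*C (U(C) = 106*(C + 11/2) = 106*(11/2 + C) = 583 + 106*C)
1/U(Z(-16, 0)) = 1/(583 + 106*(30 - 6*(-16))) = 1/(583 + 106*(30 + 96)) = 1/(583 + 106*126) = 1/(583 + 13356) = 1/13939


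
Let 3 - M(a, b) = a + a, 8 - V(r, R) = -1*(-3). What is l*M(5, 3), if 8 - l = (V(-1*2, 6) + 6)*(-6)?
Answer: -518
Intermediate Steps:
V(r, R) = 5 (V(r, R) = 8 - (-1)*(-3) = 8 - 1*3 = 8 - 3 = 5)
M(a, b) = 3 - 2*a (M(a, b) = 3 - (a + a) = 3 - 2*a)
l = 74 (l = 8 - (5 + 6)*(-6) = 8 - 11*(-6) = 8 - 1*(-66) = 8 + 66 = 74)
l*M(5, 3) = 74*(3 - 2*5) = 74*(3 - 10) = 74*(-7) = -518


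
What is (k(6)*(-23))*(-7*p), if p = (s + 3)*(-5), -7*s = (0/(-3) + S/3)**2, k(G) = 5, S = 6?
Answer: -9775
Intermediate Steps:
s = -4/7 (s = -(0/(-3) + 6/3)**2/7 = -(0*(-1/3) + 6*(1/3))**2/7 = -(0 + 2)**2/7 = -1/7*2**2 = -1/7*4 = -4/7 ≈ -0.57143)
p = -85/7 (p = (-4/7 + 3)*(-5) = (17/7)*(-5) = -85/7 ≈ -12.143)
(k(6)*(-23))*(-7*p) = (5*(-23))*(-7*(-85/7)) = -115*85 = -9775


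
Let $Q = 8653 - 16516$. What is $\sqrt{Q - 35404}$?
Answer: $7 i \sqrt{883} \approx 208.01 i$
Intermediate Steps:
$Q = -7863$ ($Q = 8653 - 16516 = -7863$)
$\sqrt{Q - 35404} = \sqrt{-7863 - 35404} = \sqrt{-43267} = 7 i \sqrt{883}$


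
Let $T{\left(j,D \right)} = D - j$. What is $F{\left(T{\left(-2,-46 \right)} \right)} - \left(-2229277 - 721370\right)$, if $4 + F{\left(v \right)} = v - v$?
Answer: $2950643$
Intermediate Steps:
$F{\left(v \right)} = -4$ ($F{\left(v \right)} = -4 + \left(v - v\right) = -4 + 0 = -4$)
$F{\left(T{\left(-2,-46 \right)} \right)} - \left(-2229277 - 721370\right) = -4 - \left(-2229277 - 721370\right) = -4 - -2950647 = -4 + 2950647 = 2950643$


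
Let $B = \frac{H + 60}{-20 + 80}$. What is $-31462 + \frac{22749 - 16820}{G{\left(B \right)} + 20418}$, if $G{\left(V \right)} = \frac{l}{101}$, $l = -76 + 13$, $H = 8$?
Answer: $- \frac{64878921781}{2062155} \approx -31462.0$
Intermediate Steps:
$l = -63$
$B = \frac{17}{15}$ ($B = \frac{8 + 60}{-20 + 80} = \frac{68}{60} = 68 \cdot \frac{1}{60} = \frac{17}{15} \approx 1.1333$)
$G{\left(V \right)} = - \frac{63}{101}$
$-31462 + \frac{22749 - 16820}{G{\left(B \right)} + 20418} = -31462 + \frac{22749 - 16820}{- \frac{63}{101} + 20418} = -31462 + \frac{5929}{\frac{2062155}{101}} = -31462 + 5929 \cdot \frac{101}{2062155} = -31462 + \frac{598829}{2062155} = - \frac{64878921781}{2062155}$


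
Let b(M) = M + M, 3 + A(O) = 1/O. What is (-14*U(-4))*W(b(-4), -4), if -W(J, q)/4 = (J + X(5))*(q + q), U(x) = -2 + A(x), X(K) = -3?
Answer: -25872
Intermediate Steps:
A(O) = -3 + 1/O
b(M) = 2*M
U(x) = -5 + 1/x (U(x) = -2 + (-3 + 1/x) = -5 + 1/x)
W(J, q) = -8*q*(-3 + J) (W(J, q) = -4*(J - 3)*(q + q) = -4*(-3 + J)*2*q = -8*q*(-3 + J))
(-14*U(-4))*W(b(-4), -4) = (-14*(-5 + 1/(-4)))*(8*(-4)*(3 - 2*(-4))) = (-14*(-5 - ¼))*(8*(-4)*(3 - 1*(-8))) = (-14*(-21/4))*(8*(-4)*(3 + 8)) = 147*(8*(-4)*11)/2 = (147/2)*(-352) = -25872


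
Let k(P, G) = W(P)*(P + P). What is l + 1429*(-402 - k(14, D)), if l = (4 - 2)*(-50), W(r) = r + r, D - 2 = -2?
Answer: -1694894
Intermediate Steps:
D = 0 (D = 2 - 2 = 0)
W(r) = 2*r
k(P, G) = 4*P² (k(P, G) = (2*P)*(P + P) = (2*P)*(2*P) = 4*P²)
l = -100 (l = 2*(-50) = -100)
l + 1429*(-402 - k(14, D)) = -100 + 1429*(-402 - 4*14²) = -100 + 1429*(-402 - 4*196) = -100 + 1429*(-402 - 1*784) = -100 + 1429*(-402 - 784) = -100 + 1429*(-1186) = -100 - 1694794 = -1694894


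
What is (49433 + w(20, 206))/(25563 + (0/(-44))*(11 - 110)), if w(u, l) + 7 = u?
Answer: 16482/8521 ≈ 1.9343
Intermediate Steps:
w(u, l) = -7 + u
(49433 + w(20, 206))/(25563 + (0/(-44))*(11 - 110)) = (49433 + (-7 + 20))/(25563 + (0/(-44))*(11 - 110)) = (49433 + 13)/(25563 + (0*(-1/44))*(-99)) = 49446/(25563 + 0*(-99)) = 49446/(25563 + 0) = 49446/25563 = 49446*(1/25563) = 16482/8521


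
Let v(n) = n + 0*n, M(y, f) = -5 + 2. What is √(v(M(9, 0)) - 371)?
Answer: I*√374 ≈ 19.339*I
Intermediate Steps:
M(y, f) = -3
v(n) = n (v(n) = n + 0 = n)
√(v(M(9, 0)) - 371) = √(-3 - 371) = √(-374) = I*√374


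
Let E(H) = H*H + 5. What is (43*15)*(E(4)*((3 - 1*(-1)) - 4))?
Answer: 0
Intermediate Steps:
E(H) = 5 + H² (E(H) = H² + 5 = 5 + H²)
(43*15)*(E(4)*((3 - 1*(-1)) - 4)) = (43*15)*((5 + 4²)*((3 - 1*(-1)) - 4)) = 645*((5 + 16)*((3 + 1) - 4)) = 645*(21*(4 - 4)) = 645*(21*0) = 645*0 = 0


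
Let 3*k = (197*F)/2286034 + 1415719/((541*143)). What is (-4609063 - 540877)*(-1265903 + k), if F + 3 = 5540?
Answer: 576482918342297553418750/88427224171 ≈ 6.5193e+12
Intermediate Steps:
F = 5537 (F = -3 + 5540 = 5537)
k = 1106922825951/176854448342 (k = ((197*5537)/2286034 + 1415719/((541*143)))/3 = (1090789*(1/2286034) + 1415719/77363)/3 = (1090789/2286034 + 1415719*(1/77363))/3 = (1090789/2286034 + 1415719/77363)/3 = (⅓)*(3320768477853/176854448342) = 1106922825951/176854448342 ≈ 6.2589)
(-4609063 - 540877)*(-1265903 + k) = (-4609063 - 540877)*(-1265903 + 1106922825951/176854448342) = -5149940*(-223879469796656875/176854448342) = 576482918342297553418750/88427224171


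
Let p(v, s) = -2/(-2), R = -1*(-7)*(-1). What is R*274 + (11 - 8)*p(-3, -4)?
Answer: -1915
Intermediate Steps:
R = -7 (R = 7*(-1) = -7)
p(v, s) = 1 (p(v, s) = -2*(-½) = 1)
R*274 + (11 - 8)*p(-3, -4) = -7*274 + (11 - 8)*1 = -1918 + 3*1 = -1918 + 3 = -1915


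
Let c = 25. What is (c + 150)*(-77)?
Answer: -13475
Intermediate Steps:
(c + 150)*(-77) = (25 + 150)*(-77) = 175*(-77) = -13475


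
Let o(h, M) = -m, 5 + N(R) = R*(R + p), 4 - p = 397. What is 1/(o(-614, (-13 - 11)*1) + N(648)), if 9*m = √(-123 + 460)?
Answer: 13384035/2211511022888 + 9*√337/2211511022888 ≈ 6.0521e-6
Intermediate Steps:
p = -393 (p = 4 - 1*397 = 4 - 397 = -393)
N(R) = -5 + R*(-393 + R) (N(R) = -5 + R*(R - 393) = -5 + R*(-393 + R))
m = √337/9 (m = √(-123 + 460)/9 = √337/9 ≈ 2.0397)
o(h, M) = -√337/9
1/(o(-614, (-13 - 11)*1) + N(648)) = 1/(-√337/9 + (-5 + 648² - 393*648)) = 1/(-√337/9 + (-5 + 419904 - 254664)) = 1/(-√337/9 + 165235) = 1/(165235 - √337/9)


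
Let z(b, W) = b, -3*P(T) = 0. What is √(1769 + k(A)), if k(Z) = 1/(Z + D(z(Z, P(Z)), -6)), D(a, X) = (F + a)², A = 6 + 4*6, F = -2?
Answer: √1172133138/814 ≈ 42.060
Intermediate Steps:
A = 30 (A = 6 + 24 = 30)
P(T) = 0 (P(T) = -⅓*0 = 0)
D(a, X) = (-2 + a)²
k(Z) = 1/(Z + (-2 + Z)²)
√(1769 + k(A)) = √(1769 + 1/(30 + (-2 + 30)²)) = √(1769 + 1/(30 + 28²)) = √(1769 + 1/(30 + 784)) = √(1769 + 1/814) = √(1439967/814) = √1172133138/814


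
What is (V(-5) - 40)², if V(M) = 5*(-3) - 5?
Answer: 3600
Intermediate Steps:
V(M) = -20 (V(M) = -15 - 5 = -20)
(V(-5) - 40)² = (-20 - 40)² = (-60)² = 3600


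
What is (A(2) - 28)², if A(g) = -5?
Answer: 1089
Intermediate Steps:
(A(2) - 28)² = (-5 - 28)² = (-33)² = 1089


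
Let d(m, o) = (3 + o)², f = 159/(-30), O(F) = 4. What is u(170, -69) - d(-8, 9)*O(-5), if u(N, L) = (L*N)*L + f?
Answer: 8087887/10 ≈ 8.0879e+5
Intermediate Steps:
f = -53/10 (f = 159*(-1/30) = -53/10 ≈ -5.3000)
u(N, L) = -53/10 + N*L² (u(N, L) = (L*N)*L - 53/10 = N*L² - 53/10 = -53/10 + N*L²)
u(170, -69) - d(-8, 9)*O(-5) = (-53/10 + 170*(-69)²) - (3 + 9)²*4 = (-53/10 + 170*4761) - 12²*4 = (-53/10 + 809370) - 144*4 = 8093647/10 - 1*576 = 8093647/10 - 576 = 8087887/10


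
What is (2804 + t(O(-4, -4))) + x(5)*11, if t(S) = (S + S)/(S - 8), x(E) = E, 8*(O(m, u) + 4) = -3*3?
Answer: 300277/105 ≈ 2859.8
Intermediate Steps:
O(m, u) = -41/8 (O(m, u) = -4 + (-3*3)/8 = -4 + (1/8)*(-9) = -4 - 9/8 = -41/8)
t(S) = 2*S/(-8 + S) (t(S) = (2*S)/(-8 + S) = 2*S/(-8 + S))
(2804 + t(O(-4, -4))) + x(5)*11 = (2804 + 2*(-41/8)/(-8 - 41/8)) + 5*11 = (2804 + 2*(-41/8)/(-105/8)) + 55 = (2804 + 2*(-41/8)*(-8/105)) + 55 = (2804 + 82/105) + 55 = 294502/105 + 55 = 300277/105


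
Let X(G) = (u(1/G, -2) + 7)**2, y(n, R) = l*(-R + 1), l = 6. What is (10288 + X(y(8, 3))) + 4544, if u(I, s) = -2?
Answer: 14857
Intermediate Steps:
y(n, R) = 6 - 6*R (y(n, R) = 6*(-R + 1) = 6*(1 - R) = 6 - 6*R)
X(G) = 25 (X(G) = (-2 + 7)**2 = 5**2 = 25)
(10288 + X(y(8, 3))) + 4544 = (10288 + 25) + 4544 = 10313 + 4544 = 14857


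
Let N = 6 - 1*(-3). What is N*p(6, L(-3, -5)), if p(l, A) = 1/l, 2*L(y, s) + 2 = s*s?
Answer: 3/2 ≈ 1.5000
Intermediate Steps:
L(y, s) = -1 + s²/2 (L(y, s) = -1 + (s*s)/2 = -1 + s²/2)
N = 9 (N = 6 + 3 = 9)
N*p(6, L(-3, -5)) = 9/6 = 9*(⅙) = 3/2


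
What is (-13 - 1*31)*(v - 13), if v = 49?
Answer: -1584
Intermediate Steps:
(-13 - 1*31)*(v - 13) = (-13 - 1*31)*(49 - 13) = (-13 - 31)*36 = -44*36 = -1584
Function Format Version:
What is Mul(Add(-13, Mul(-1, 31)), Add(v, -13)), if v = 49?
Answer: -1584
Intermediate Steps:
Mul(Add(-13, Mul(-1, 31)), Add(v, -13)) = Mul(Add(-13, Mul(-1, 31)), Add(49, -13)) = Mul(Add(-13, -31), 36) = Mul(-44, 36) = -1584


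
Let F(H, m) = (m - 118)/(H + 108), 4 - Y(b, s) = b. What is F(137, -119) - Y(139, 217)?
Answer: 32838/245 ≈ 134.03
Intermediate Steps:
Y(b, s) = 4 - b
F(H, m) = (-118 + m)/(108 + H)
F(137, -119) - Y(139, 217) = (-118 - 119)/(108 + 137) - (4 - 1*139) = -237/245 - (4 - 139) = (1/245)*(-237) - 1*(-135) = -237/245 + 135 = 32838/245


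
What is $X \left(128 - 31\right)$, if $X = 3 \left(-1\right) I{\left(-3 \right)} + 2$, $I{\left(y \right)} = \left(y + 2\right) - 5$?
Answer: $1940$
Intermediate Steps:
$I{\left(y \right)} = -3 + y$ ($I{\left(y \right)} = \left(2 + y\right) - 5 = -3 + y$)
$X = 20$ ($X = 3 \left(-1\right) \left(-3 - 3\right) + 2 = \left(-3\right) \left(-6\right) + 2 = 18 + 2 = 20$)
$X \left(128 - 31\right) = 20 \left(128 - 31\right) = 20 \cdot 97 = 1940$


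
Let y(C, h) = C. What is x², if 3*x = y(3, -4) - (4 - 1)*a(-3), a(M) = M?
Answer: 16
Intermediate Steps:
x = 4 (x = (3 - (4 - 1)*(-3))/3 = (3 - 3*(-3))/3 = (3 - 1*(-9))/3 = (3 + 9)/3 = (⅓)*12 = 4)
x² = 4² = 16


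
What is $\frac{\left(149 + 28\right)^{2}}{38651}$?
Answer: $\frac{31329}{38651} \approx 0.81056$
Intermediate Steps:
$\frac{\left(149 + 28\right)^{2}}{38651} = 177^{2} \cdot \frac{1}{38651} = 31329 \cdot \frac{1}{38651} = \frac{31329}{38651}$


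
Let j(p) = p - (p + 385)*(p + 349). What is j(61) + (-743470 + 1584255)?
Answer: 657986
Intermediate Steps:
j(p) = p - (349 + p)*(385 + p) (j(p) = p - (385 + p)*(349 + p) = p - (349 + p)*(385 + p))
j(61) + (-743470 + 1584255) = (-134365 - 1*61² - 733*61) + (-743470 + 1584255) = (-134365 - 1*3721 - 44713) + 840785 = (-134365 - 3721 - 44713) + 840785 = -182799 + 840785 = 657986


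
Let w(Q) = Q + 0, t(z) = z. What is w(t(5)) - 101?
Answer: -96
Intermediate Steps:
w(Q) = Q
w(t(5)) - 101 = 5 - 101 = -96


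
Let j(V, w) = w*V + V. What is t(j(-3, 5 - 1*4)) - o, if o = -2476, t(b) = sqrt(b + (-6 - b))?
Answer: 2476 + I*sqrt(6) ≈ 2476.0 + 2.4495*I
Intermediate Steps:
j(V, w) = V + V*w (j(V, w) = V*w + V = V + V*w)
t(b) = I*sqrt(6) (t(b) = sqrt(-6) = I*sqrt(6))
t(j(-3, 5 - 1*4)) - o = I*sqrt(6) - 1*(-2476) = I*sqrt(6) + 2476 = 2476 + I*sqrt(6)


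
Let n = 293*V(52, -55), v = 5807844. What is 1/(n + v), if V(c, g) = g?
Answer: 1/5791729 ≈ 1.7266e-7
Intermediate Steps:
n = -16115 (n = 293*(-55) = -16115)
1/(n + v) = 1/(-16115 + 5807844) = 1/5791729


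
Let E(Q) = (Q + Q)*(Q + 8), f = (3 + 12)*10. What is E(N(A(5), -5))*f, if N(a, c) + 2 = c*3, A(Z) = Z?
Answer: 45900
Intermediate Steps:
f = 150 (f = 15*10 = 150)
N(a, c) = -2 + 3*c (N(a, c) = -2 + c*3 = -2 + 3*c)
E(Q) = 2*Q*(8 + Q) (E(Q) = (2*Q)*(8 + Q) = 2*Q*(8 + Q))
E(N(A(5), -5))*f = (2*(-2 + 3*(-5))*(8 + (-2 + 3*(-5))))*150 = (2*(-2 - 15)*(8 + (-2 - 15)))*150 = (2*(-17)*(8 - 17))*150 = (2*(-17)*(-9))*150 = 306*150 = 45900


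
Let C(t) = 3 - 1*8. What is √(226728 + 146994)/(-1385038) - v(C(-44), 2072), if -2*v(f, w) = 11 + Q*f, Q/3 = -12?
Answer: 191/2 - √373722/1385038 ≈ 95.500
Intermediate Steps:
C(t) = -5 (C(t) = 3 - 8 = -5)
Q = -36 (Q = 3*(-12) = -36)
v(f, w) = -11/2 + 18*f (v(f, w) = -(11 - 36*f)/2 = -11/2 + 18*f)
√(226728 + 146994)/(-1385038) - v(C(-44), 2072) = √(226728 + 146994)/(-1385038) - (-11/2 + 18*(-5)) = √373722*(-1/1385038) - (-11/2 - 90) = -√373722/1385038 - 1*(-191/2) = -√373722/1385038 + 191/2 = 191/2 - √373722/1385038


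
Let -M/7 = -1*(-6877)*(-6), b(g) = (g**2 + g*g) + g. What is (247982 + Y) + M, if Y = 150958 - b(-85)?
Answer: 673409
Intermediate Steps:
b(g) = g + 2*g**2 (b(g) = (g**2 + g**2) + g = 2*g**2 + g = g + 2*g**2)
M = 288834 (M = -7*(-1*(-6877))*(-6) = -48139*(-6) = -7*(-41262) = 288834)
Y = 136593 (Y = 150958 - (-85)*(1 + 2*(-85)) = 150958 - (-85)*(1 - 170) = 150958 - (-85)*(-169) = 150958 - 1*14365 = 150958 - 14365 = 136593)
(247982 + Y) + M = (247982 + 136593) + 288834 = 384575 + 288834 = 673409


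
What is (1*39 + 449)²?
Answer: 238144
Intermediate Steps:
(1*39 + 449)² = (39 + 449)² = 488² = 238144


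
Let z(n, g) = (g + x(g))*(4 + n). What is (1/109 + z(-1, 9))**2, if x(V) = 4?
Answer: 18079504/11881 ≈ 1521.7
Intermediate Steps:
z(n, g) = (4 + g)*(4 + n) (z(n, g) = (g + 4)*(4 + n) = (4 + g)*(4 + n))
(1/109 + z(-1, 9))**2 = (1/109 + (16 + 4*9 + 4*(-1) + 9*(-1)))**2 = (1/109 + (16 + 36 - 4 - 9))**2 = (1/109 + 39)**2 = (4252/109)**2 = 18079504/11881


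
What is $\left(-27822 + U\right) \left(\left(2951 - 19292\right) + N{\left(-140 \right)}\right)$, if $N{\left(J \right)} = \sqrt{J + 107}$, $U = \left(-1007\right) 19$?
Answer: $767291655 - 46955 i \sqrt{33} \approx 7.6729 \cdot 10^{8} - 2.6974 \cdot 10^{5} i$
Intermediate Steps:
$U = -19133$
$N{\left(J \right)} = \sqrt{107 + J}$
$\left(-27822 + U\right) \left(\left(2951 - 19292\right) + N{\left(-140 \right)}\right) = \left(-27822 - 19133\right) \left(\left(2951 - 19292\right) + \sqrt{107 - 140}\right) = - 46955 \left(\left(2951 - 19292\right) + \sqrt{-33}\right) = - 46955 \left(-16341 + i \sqrt{33}\right) = 767291655 - 46955 i \sqrt{33}$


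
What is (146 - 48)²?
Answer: 9604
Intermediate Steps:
(146 - 48)² = 98² = 9604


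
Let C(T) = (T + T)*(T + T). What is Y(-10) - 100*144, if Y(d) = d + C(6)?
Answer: -14266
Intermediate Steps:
C(T) = 4*T² (C(T) = (2*T)*(2*T) = 4*T²)
Y(d) = 144 + d (Y(d) = d + 4*6² = d + 4*36 = d + 144 = 144 + d)
Y(-10) - 100*144 = (144 - 10) - 100*144 = 134 - 14400 = -14266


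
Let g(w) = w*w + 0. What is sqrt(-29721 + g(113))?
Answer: 2*I*sqrt(4238) ≈ 130.2*I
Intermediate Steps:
g(w) = w**2 (g(w) = w**2 + 0 = w**2)
sqrt(-29721 + g(113)) = sqrt(-29721 + 113**2) = sqrt(-29721 + 12769) = sqrt(-16952) = 2*I*sqrt(4238)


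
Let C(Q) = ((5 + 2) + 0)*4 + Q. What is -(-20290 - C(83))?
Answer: 20401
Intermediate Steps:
C(Q) = 28 + Q (C(Q) = (7 + 0)*4 + Q = 7*4 + Q = 28 + Q)
-(-20290 - C(83)) = -(-20290 - (28 + 83)) = -(-20290 - 1*111) = -(-20290 - 111) = -1*(-20401) = 20401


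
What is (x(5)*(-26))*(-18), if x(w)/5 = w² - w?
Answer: 46800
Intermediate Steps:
x(w) = -5*w + 5*w² (x(w) = 5*(w² - w) = -5*w + 5*w²)
(x(5)*(-26))*(-18) = ((5*5*(-1 + 5))*(-26))*(-18) = ((5*5*4)*(-26))*(-18) = (100*(-26))*(-18) = -2600*(-18) = 46800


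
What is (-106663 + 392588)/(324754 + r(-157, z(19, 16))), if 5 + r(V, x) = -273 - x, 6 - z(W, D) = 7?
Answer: 285925/324477 ≈ 0.88119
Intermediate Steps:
z(W, D) = -1 (z(W, D) = 6 - 1*7 = 6 - 7 = -1)
r(V, x) = -278 - x (r(V, x) = -5 + (-273 - x) = -278 - x)
(-106663 + 392588)/(324754 + r(-157, z(19, 16))) = (-106663 + 392588)/(324754 + (-278 - 1*(-1))) = 285925/(324754 + (-278 + 1)) = 285925/(324754 - 277) = 285925/324477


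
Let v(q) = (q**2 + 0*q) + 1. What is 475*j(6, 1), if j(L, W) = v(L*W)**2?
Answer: 650275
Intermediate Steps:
v(q) = 1 + q**2 (v(q) = (q**2 + 0) + 1 = q**2 + 1 = 1 + q**2)
j(L, W) = (1 + L**2*W**2)**2 (j(L, W) = (1 + (L*W)**2)**2 = (1 + L**2*W**2)**2)
475*j(6, 1) = 475*(1 + 6**2*1**2)**2 = 475*(1 + 36*1)**2 = 475*(1 + 36)**2 = 475*37**2 = 475*1369 = 650275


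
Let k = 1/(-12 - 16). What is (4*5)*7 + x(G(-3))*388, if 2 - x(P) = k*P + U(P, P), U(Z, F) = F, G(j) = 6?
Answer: -9302/7 ≈ -1328.9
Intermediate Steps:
k = -1/28 (k = 1/(-28) = -1/28 ≈ -0.035714)
x(P) = 2 - 27*P/28 (x(P) = 2 - (-P/28 + P) = 2 - 27*P/28)
(4*5)*7 + x(G(-3))*388 = (4*5)*7 + (2 - 27/28*6)*388 = 20*7 + (2 - 81/14)*388 = 140 - 53/14*388 = 140 - 10282/7 = -9302/7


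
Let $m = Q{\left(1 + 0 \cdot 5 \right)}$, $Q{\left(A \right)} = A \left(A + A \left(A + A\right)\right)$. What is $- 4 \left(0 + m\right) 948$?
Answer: $-11376$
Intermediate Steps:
$Q{\left(A \right)} = A \left(A + 2 A^{2}\right)$ ($Q{\left(A \right)} = A \left(A + A 2 A\right) = A \left(A + 2 A^{2}\right)$)
$m = 3$ ($m = \left(1 + 0 \cdot 5\right)^{2} \left(1 + 2 \left(1 + 0 \cdot 5\right)\right) = \left(1 + 0\right)^{2} \left(1 + 2 \left(1 + 0\right)\right) = 1^{2} \left(1 + 2 \cdot 1\right) = 1 \left(1 + 2\right) = 1 \cdot 3 = 3$)
$- 4 \left(0 + m\right) 948 = - 4 \left(0 + 3\right) 948 = \left(-4\right) 3 \cdot 948 = \left(-12\right) 948 = -11376$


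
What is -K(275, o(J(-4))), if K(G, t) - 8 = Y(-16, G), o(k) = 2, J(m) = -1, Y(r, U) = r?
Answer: 8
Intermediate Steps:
K(G, t) = -8 (K(G, t) = 8 - 16 = -8)
-K(275, o(J(-4))) = -1*(-8) = 8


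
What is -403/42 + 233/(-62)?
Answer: -8693/651 ≈ -13.353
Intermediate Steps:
-403/42 + 233/(-62) = -403*1/42 + 233*(-1/62) = -403/42 - 233/62 = -8693/651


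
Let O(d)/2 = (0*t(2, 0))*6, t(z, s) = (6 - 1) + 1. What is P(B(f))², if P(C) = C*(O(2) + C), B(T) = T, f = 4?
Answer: 256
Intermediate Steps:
t(z, s) = 6 (t(z, s) = 5 + 1 = 6)
O(d) = 0 (O(d) = 2*((0*6)*6) = 2*(0*6) = 2*0 = 0)
P(C) = C² (P(C) = C*(0 + C) = C*C = C²)
P(B(f))² = (4²)² = 16² = 256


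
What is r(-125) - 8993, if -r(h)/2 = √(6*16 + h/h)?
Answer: -8993 - 2*√97 ≈ -9012.7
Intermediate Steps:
r(h) = -2*√97 (r(h) = -2*√(6*16 + h/h) = -2*√(96 + 1) = -2*√97)
r(-125) - 8993 = -2*√97 - 8993 = -8993 - 2*√97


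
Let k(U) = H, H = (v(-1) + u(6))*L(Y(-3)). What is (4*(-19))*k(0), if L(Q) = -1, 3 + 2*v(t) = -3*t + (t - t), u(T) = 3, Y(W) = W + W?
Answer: 228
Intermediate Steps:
Y(W) = 2*W
v(t) = -3/2 - 3*t/2 (v(t) = -3/2 + (-3*t + (t - t))/2 = -3/2 + (-3*t + 0)/2 = -3/2 + (-3*t)/2 = -3/2 - 3*t/2)
H = -3 (H = ((-3/2 - 3/2*(-1)) + 3)*(-1) = ((-3/2 + 3/2) + 3)*(-1) = (0 + 3)*(-1) = 3*(-1) = -3)
k(U) = -3
(4*(-19))*k(0) = (4*(-19))*(-3) = -76*(-3) = 228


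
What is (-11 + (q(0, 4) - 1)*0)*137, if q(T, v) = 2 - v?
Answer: -1507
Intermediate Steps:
(-11 + (q(0, 4) - 1)*0)*137 = (-11 + ((2 - 1*4) - 1)*0)*137 = (-11 + ((2 - 4) - 1)*0)*137 = (-11 + (-2 - 1)*0)*137 = (-11 - 3*0)*137 = (-11 + 0)*137 = -11*137 = -1507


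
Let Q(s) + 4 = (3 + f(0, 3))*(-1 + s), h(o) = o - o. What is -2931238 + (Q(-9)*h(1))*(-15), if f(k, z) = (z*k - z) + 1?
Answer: -2931238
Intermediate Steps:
f(k, z) = 1 - z + k*z (f(k, z) = (k*z - z) + 1 = (-z + k*z) + 1 = 1 - z + k*z)
h(o) = 0
Q(s) = -5 + s (Q(s) = -4 + (3 + (1 - 1*3 + 0*3))*(-1 + s) = -4 + (3 + (1 - 3 + 0))*(-1 + s) = -4 + (3 - 2)*(-1 + s) = -4 + 1*(-1 + s) = -4 + (-1 + s) = -5 + s)
-2931238 + (Q(-9)*h(1))*(-15) = -2931238 + ((-5 - 9)*0)*(-15) = -2931238 - 14*0*(-15) = -2931238 + 0*(-15) = -2931238 + 0 = -2931238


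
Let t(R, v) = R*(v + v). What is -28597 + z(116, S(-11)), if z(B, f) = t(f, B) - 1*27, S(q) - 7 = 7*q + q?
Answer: -47416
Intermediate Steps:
S(q) = 7 + 8*q (S(q) = 7 + (7*q + q) = 7 + 8*q)
t(R, v) = 2*R*v (t(R, v) = R*(2*v) = 2*R*v)
z(B, f) = -27 + 2*B*f (z(B, f) = 2*f*B - 1*27 = 2*B*f - 27 = -27 + 2*B*f)
-28597 + z(116, S(-11)) = -28597 + (-27 + 2*116*(7 + 8*(-11))) = -28597 + (-27 + 2*116*(7 - 88)) = -28597 + (-27 + 2*116*(-81)) = -28597 + (-27 - 18792) = -28597 - 18819 = -47416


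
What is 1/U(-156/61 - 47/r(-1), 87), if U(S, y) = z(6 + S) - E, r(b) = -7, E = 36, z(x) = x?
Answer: -427/11035 ≈ -0.038695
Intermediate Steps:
U(S, y) = -30 + S (U(S, y) = (6 + S) - 1*36 = (6 + S) - 36 = -30 + S)
1/U(-156/61 - 47/r(-1), 87) = 1/(-30 + (-156/61 - 47/(-7))) = 1/(-30 + (-156*1/61 - 47*(-⅐))) = 1/(-30 + (-156/61 + 47/7)) = 1/(-30 + 1775/427) = 1/(-11035/427) = -427/11035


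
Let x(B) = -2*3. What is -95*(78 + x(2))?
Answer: -6840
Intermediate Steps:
x(B) = -6
-95*(78 + x(2)) = -95*(78 - 6) = -95*72 = -6840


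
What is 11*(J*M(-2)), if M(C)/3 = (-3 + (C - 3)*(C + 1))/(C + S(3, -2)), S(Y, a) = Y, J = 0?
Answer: 0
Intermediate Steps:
M(C) = 3*(-3 + (1 + C)*(-3 + C))/(3 + C) (M(C) = 3*((-3 + (C - 3)*(C + 1))/(C + 3)) = 3*((-3 + (-3 + C)*(1 + C))/(3 + C)) = 3*((-3 + (1 + C)*(-3 + C))/(3 + C)) = 3*(-3 + (1 + C)*(-3 + C))/(3 + C))
11*(J*M(-2)) = 11*(0*(3*(-6 + (-2)**2 - 2*(-2))/(3 - 2))) = 11*(0*(3*(-6 + 4 + 4)/1)) = 11*(0*(3*1*2)) = 11*(0*6) = 11*0 = 0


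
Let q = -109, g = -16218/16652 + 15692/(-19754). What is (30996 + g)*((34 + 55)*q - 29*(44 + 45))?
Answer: -680539906200801/1787737 ≈ -3.8067e+8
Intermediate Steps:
g = -145418389/82235902 (g = -16218*1/16652 + 15692*(-1/19754) = -8109/8326 - 7846/9877 = -145418389/82235902 ≈ -1.7683)
(30996 + g)*((34 + 55)*q - 29*(44 + 45)) = (30996 - 145418389/82235902)*((34 + 55)*(-109) - 29*(44 + 45)) = 2548838600003*(89*(-109) - 29*89)/82235902 = 2548838600003*(-9701 - 2581)/82235902 = (2548838600003/82235902)*(-12282) = -680539906200801/1787737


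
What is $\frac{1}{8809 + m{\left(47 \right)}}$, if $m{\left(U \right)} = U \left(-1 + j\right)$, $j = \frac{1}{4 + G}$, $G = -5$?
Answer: $\frac{1}{8715} \approx 0.00011474$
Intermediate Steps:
$j = -1$ ($j = \frac{1}{4 - 5} = \frac{1}{-1} = -1$)
$m{\left(U \right)} = - 2 U$ ($m{\left(U \right)} = U \left(-1 - 1\right) = U \left(-2\right) = - 2 U$)
$\frac{1}{8809 + m{\left(47 \right)}} = \frac{1}{8809 - 94} = \frac{1}{8715}$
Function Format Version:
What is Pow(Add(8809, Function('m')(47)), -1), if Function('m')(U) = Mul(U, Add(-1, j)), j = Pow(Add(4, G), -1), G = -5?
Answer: Rational(1, 8715) ≈ 0.00011474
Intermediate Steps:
j = -1 (j = Pow(Add(4, -5), -1) = Pow(-1, -1) = -1)
Function('m')(U) = Mul(-2, U) (Function('m')(U) = Mul(U, Add(-1, -1)) = Mul(U, -2) = Mul(-2, U))
Pow(Add(8809, Function('m')(47)), -1) = Pow(Add(8809, Mul(-2, 47)), -1) = Pow(Add(8809, -94), -1) = Pow(8715, -1) = Rational(1, 8715)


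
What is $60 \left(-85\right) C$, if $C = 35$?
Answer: $-178500$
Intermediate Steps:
$60 \left(-85\right) C = 60 \left(-85\right) 35 = \left(-5100\right) 35 = -178500$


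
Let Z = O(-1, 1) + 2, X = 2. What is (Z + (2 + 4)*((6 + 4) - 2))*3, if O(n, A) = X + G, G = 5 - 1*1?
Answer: 168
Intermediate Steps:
G = 4 (G = 5 - 1 = 4)
O(n, A) = 6 (O(n, A) = 2 + 4 = 6)
Z = 8 (Z = 6 + 2 = 8)
(Z + (2 + 4)*((6 + 4) - 2))*3 = (8 + (2 + 4)*((6 + 4) - 2))*3 = (8 + 6*(10 - 2))*3 = (8 + 6*8)*3 = (8 + 48)*3 = 56*3 = 168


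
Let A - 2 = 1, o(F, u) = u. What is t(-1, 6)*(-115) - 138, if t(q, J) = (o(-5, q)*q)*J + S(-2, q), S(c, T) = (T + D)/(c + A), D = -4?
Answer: -253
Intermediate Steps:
A = 3 (A = 2 + 1 = 3)
S(c, T) = (-4 + T)/(3 + c) (S(c, T) = (T - 4)/(c + 3) = (-4 + T)/(3 + c))
t(q, J) = -4 + q + J*q² (t(q, J) = (q*q)*J + (-4 + q)/(3 - 2) = q²*J + (-4 + q)/1 = J*q² + 1*(-4 + q) = J*q² + (-4 + q) = -4 + q + J*q²)
t(-1, 6)*(-115) - 138 = (-4 - 1 + 6*(-1)²)*(-115) - 138 = (-4 - 1 + 6*1)*(-115) - 138 = (-4 - 1 + 6)*(-115) - 138 = 1*(-115) - 138 = -115 - 138 = -253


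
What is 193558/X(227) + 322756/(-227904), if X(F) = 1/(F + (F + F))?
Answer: 7510177293359/56976 ≈ 1.3181e+8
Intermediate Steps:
X(F) = 1/(3*F) (X(F) = 1/(F + 2*F) = 1/(3*F))
193558/X(227) + 322756/(-227904) = 193558/(((⅓)/227)) + 322756/(-227904) = 193558/(((⅓)*(1/227))) + 322756*(-1/227904) = 193558/(1/681) - 80689/56976 = 193558*681 - 80689/56976 = 131812998 - 80689/56976 = 7510177293359/56976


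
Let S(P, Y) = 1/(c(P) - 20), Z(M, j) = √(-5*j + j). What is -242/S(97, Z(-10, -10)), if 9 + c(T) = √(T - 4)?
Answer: 7018 - 242*√93 ≈ 4684.2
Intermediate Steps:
c(T) = -9 + √(-4 + T) (c(T) = -9 + √(T - 4) = -9 + √(-4 + T))
Z(M, j) = 2*√(-j) (Z(M, j) = √(-4*j) = 2*√(-j))
S(P, Y) = 1/(-29 + √(-4 + P)) (S(P, Y) = 1/((-9 + √(-4 + P)) - 20) = 1/(-29 + √(-4 + P)))
-242/S(97, Z(-10, -10)) = -(-7018 + 242*√(-4 + 97)) = -(-7018 + 242*√93) = -242*(-29 + √93) = 7018 - 242*√93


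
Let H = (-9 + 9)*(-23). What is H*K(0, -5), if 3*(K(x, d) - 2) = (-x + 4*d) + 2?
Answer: 0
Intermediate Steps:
K(x, d) = 8/3 - x/3 + 4*d/3 (K(x, d) = 2 + ((-x + 4*d) + 2)/3 = 2 + (2 - x + 4*d)/3 = 2 + (⅔ - x/3 + 4*d/3) = 8/3 - x/3 + 4*d/3)
H = 0 (H = 0*(-23) = 0)
H*K(0, -5) = 0*(8/3 - ⅓*0 + (4/3)*(-5)) = 0*(8/3 + 0 - 20/3) = 0*(-4) = 0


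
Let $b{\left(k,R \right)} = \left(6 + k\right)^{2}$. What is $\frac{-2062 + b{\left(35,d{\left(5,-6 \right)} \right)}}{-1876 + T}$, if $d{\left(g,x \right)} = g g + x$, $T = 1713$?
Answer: $\frac{381}{163} \approx 2.3374$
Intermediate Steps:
$d{\left(g,x \right)} = x + g^{2}$ ($d{\left(g,x \right)} = g^{2} + x = x + g^{2}$)
$\frac{-2062 + b{\left(35,d{\left(5,-6 \right)} \right)}}{-1876 + T} = \frac{-2062 + \left(6 + 35\right)^{2}}{-1876 + 1713} = \frac{-2062 + 41^{2}}{-163} = \left(-2062 + 1681\right) \left(- \frac{1}{163}\right) = \left(-381\right) \left(- \frac{1}{163}\right) = \frac{381}{163}$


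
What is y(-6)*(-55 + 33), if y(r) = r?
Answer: 132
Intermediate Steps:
y(-6)*(-55 + 33) = -6*(-55 + 33) = -6*(-22) = 132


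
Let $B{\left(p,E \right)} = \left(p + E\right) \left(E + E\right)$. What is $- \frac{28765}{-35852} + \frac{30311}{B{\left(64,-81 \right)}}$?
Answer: $\frac{34292023}{2904012} \approx 11.809$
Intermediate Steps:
$B{\left(p,E \right)} = 2 E \left(E + p\right)$ ($B{\left(p,E \right)} = \left(E + p\right) 2 E = 2 E \left(E + p\right)$)
$- \frac{28765}{-35852} + \frac{30311}{B{\left(64,-81 \right)}} = - \frac{28765}{-35852} + \frac{30311}{2 \left(-81\right) \left(-81 + 64\right)} = \left(-28765\right) \left(- \frac{1}{35852}\right) + \frac{30311}{2 \left(-81\right) \left(-17\right)} = \frac{28765}{35852} + \frac{30311}{2754} = \frac{28765}{35852} + 30311 \cdot \frac{1}{2754} = \frac{28765}{35852} + \frac{1783}{162} = \frac{34292023}{2904012}$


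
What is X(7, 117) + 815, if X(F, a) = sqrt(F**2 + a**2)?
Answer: 815 + sqrt(13738) ≈ 932.21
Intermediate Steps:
X(7, 117) + 815 = sqrt(7**2 + 117**2) + 815 = sqrt(49 + 13689) + 815 = sqrt(13738) + 815 = 815 + sqrt(13738)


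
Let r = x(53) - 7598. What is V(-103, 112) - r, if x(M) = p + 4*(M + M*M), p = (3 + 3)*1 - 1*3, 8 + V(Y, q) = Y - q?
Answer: -4076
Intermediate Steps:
V(Y, q) = -8 + Y - q (V(Y, q) = -8 + (Y - q) = -8 + Y - q)
p = 3 (p = 6*1 - 3 = 6 - 3 = 3)
x(M) = 3 + 4*M + 4*M**2 (x(M) = 3 + 4*(M + M*M) = 3 + 4*(M + M**2) = 3 + (4*M + 4*M**2) = 3 + 4*M + 4*M**2)
r = 3853 (r = (3 + 4*53 + 4*53**2) - 7598 = (3 + 212 + 4*2809) - 7598 = (3 + 212 + 11236) - 7598 = 11451 - 7598 = 3853)
V(-103, 112) - r = (-8 - 103 - 1*112) - 1*3853 = (-8 - 103 - 112) - 3853 = -223 - 3853 = -4076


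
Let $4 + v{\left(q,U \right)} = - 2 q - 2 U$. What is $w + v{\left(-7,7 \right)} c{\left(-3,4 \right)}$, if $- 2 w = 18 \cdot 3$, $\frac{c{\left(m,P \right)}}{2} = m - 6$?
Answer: $45$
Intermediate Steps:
$c{\left(m,P \right)} = -12 + 2 m$ ($c{\left(m,P \right)} = 2 \left(m - 6\right) = 2 \left(-6 + m\right) = -12 + 2 m$)
$v{\left(q,U \right)} = -4 - 2 U - 2 q$ ($v{\left(q,U \right)} = -4 - \left(2 U + 2 q\right) = -4 - 2 U - 2 q$)
$w = -27$ ($w = - \frac{18 \cdot 3}{2} = \left(- \frac{1}{2}\right) 54 = -27$)
$w + v{\left(-7,7 \right)} c{\left(-3,4 \right)} = -27 + \left(-4 - 14 - -14\right) \left(-12 + 2 \left(-3\right)\right) = -27 + \left(-4 - 14 + 14\right) \left(-12 - 6\right) = -27 - -72 = -27 + 72 = 45$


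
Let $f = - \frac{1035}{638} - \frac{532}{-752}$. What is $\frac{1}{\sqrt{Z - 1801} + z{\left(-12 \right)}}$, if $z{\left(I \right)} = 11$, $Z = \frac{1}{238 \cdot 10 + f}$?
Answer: $\frac{1569463467}{274228011262} - \frac{25 i \sqrt{58661159852661717}}{274228011262} \approx 0.0057232 - 0.02208 i$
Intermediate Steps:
$f = - \frac{54863}{59972}$ ($f = \left(-1035\right) \frac{1}{638} - - \frac{133}{188} = - \frac{1035}{638} + \frac{133}{188} = - \frac{54863}{59972} \approx -0.91481$)
$Z = \frac{59972}{142678497}$ ($Z = \frac{1}{238 \cdot 10 - \frac{54863}{59972}} = \frac{1}{2380 - \frac{54863}{59972}} = \frac{1}{\frac{142678497}{59972}} = \frac{59972}{142678497} \approx 0.00042033$)
$\frac{1}{\sqrt{Z - 1801} + z{\left(-12 \right)}} = \frac{1}{\sqrt{\frac{59972}{142678497} - 1801} + 11} = \frac{1}{\sqrt{- \frac{256963913125}{142678497}} + 11} = \frac{1}{\frac{25 i \sqrt{58661159852661717}}{142678497} + 11} = \frac{1}{11 + \frac{25 i \sqrt{58661159852661717}}{142678497}}$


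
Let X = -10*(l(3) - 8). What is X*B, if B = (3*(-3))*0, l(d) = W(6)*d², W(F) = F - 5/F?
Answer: 0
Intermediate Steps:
l(d) = 31*d²/6 (l(d) = (6 - 5/6)*d² = (6 - 5*⅙)*d² = (6 - ⅚)*d² = 31*d²/6)
B = 0 (B = -9*0 = 0)
X = -385 (X = -10*((31/6)*3² - 8) = -10*((31/6)*9 - 8) = -10*(93/2 - 8) = -10*77/2 = -385)
X*B = -385*0 = 0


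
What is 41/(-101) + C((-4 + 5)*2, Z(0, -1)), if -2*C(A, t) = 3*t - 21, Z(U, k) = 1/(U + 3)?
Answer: 969/101 ≈ 9.5941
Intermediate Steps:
Z(U, k) = 1/(3 + U)
C(A, t) = 21/2 - 3*t/2 (C(A, t) = -(3*t - 21)/2 = -(-21 + 3*t)/2 = 21/2 - 3*t/2)
41/(-101) + C((-4 + 5)*2, Z(0, -1)) = 41/(-101) + (21/2 - 3/(2*(3 + 0))) = 41*(-1/101) + (21/2 - 3/2/3) = -41/101 + (21/2 - 3/2*⅓) = -41/101 + (21/2 - ½) = -41/101 + 10 = 969/101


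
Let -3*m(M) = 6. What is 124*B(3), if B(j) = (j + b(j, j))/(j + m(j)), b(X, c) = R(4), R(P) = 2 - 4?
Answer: 124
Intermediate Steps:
R(P) = -2
b(X, c) = -2
m(M) = -2 (m(M) = -⅓*6 = -2)
B(j) = 1 (B(j) = (j - 2)/(j - 2) = (-2 + j)/(-2 + j) = 1)
124*B(3) = 124*1 = 124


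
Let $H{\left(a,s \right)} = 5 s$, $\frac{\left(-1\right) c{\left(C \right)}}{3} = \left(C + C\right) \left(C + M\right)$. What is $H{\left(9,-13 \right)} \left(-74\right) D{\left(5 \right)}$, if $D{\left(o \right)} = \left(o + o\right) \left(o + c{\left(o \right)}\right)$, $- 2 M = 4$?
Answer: $-4088500$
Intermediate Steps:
$M = -2$ ($M = \left(- \frac{1}{2}\right) 4 = -2$)
$c{\left(C \right)} = - 6 C \left(-2 + C\right)$ ($c{\left(C \right)} = - 3 \left(C + C\right) \left(C - 2\right) = - 3 \cdot 2 C \left(-2 + C\right) = - 6 C \left(-2 + C\right)$)
$D{\left(o \right)} = 2 o \left(o + 6 o \left(2 - o\right)\right)$ ($D{\left(o \right)} = \left(o + o\right) \left(o + 6 o \left(2 - o\right)\right) = 2 o \left(o + 6 o \left(2 - o\right)\right)$)
$H{\left(9,-13 \right)} \left(-74\right) D{\left(5 \right)} = 5 \left(-13\right) \left(-74\right) 5^{2} \left(26 - 60\right) = \left(-65\right) \left(-74\right) 25 \left(26 - 60\right) = 4810 \cdot 25 \left(-34\right) = 4810 \left(-850\right) = -4088500$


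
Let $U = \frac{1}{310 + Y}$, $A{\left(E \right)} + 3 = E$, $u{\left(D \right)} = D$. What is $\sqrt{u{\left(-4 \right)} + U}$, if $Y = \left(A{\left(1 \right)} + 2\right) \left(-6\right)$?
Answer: $\frac{i \sqrt{384090}}{310} \approx 1.9992 i$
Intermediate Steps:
$A{\left(E \right)} = -3 + E$
$Y = 0$ ($Y = \left(\left(-3 + 1\right) + 2\right) \left(-6\right) = \left(-2 + 2\right) \left(-6\right) = 0 \left(-6\right) = 0$)
$U = \frac{1}{310}$ ($U = \frac{1}{310 + 0} = \frac{1}{310} \approx 0.0032258$)
$\sqrt{u{\left(-4 \right)} + U} = \sqrt{-4 + \frac{1}{310}} = \sqrt{- \frac{1239}{310}} = \frac{i \sqrt{384090}}{310}$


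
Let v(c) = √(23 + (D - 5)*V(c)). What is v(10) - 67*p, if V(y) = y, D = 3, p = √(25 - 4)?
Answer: √3 - 67*√21 ≈ -305.30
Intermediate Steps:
p = √21 ≈ 4.5826
v(c) = √(23 - 2*c) (v(c) = √(23 + (3 - 5)*c) = √(23 - 2*c))
v(10) - 67*p = √(23 - 2*10) - 67*√21 = √(23 - 20) - 67*√21 = √3 - 67*√21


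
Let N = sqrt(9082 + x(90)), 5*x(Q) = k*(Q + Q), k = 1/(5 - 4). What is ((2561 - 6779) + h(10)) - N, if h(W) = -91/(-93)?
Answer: -392183/93 - sqrt(9118) ≈ -4312.5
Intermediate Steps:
h(W) = 91/93 (h(W) = -91*(-1/93) = 91/93)
k = 1 (k = 1/1 = 1)
x(Q) = 2*Q/5 (x(Q) = (1*(Q + Q))/5 = (1*(2*Q))/5 = (2*Q)/5 = 2*Q/5)
N = sqrt(9118) (N = sqrt(9082 + (2/5)*90) = sqrt(9082 + 36) = sqrt(9118) ≈ 95.488)
((2561 - 6779) + h(10)) - N = ((2561 - 6779) + 91/93) - sqrt(9118) = (-4218 + 91/93) - sqrt(9118) = -392183/93 - sqrt(9118)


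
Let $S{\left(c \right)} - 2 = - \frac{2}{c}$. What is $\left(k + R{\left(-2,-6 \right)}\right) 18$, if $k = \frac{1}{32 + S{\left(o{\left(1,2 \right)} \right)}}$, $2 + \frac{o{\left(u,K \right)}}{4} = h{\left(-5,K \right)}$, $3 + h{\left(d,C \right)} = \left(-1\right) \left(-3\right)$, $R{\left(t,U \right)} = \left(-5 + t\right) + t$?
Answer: $- \frac{22122}{137} \approx -161.47$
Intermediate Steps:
$R{\left(t,U \right)} = -5 + 2 t$
$h{\left(d,C \right)} = 0$ ($h{\left(d,C \right)} = -3 - -3 = -3 + 3 = 0$)
$o{\left(u,K \right)} = -8$ ($o{\left(u,K \right)} = -8 + 4 \cdot 0 = -8 + 0 = -8$)
$S{\left(c \right)} = 2 - \frac{2}{c}$
$k = \frac{4}{137}$ ($k = \frac{1}{32 + \left(2 - \frac{2}{-8}\right)} = \frac{1}{32 + \left(2 - - \frac{1}{4}\right)} = \frac{1}{32 + \left(2 + \frac{1}{4}\right)} = \frac{1}{32 + \frac{9}{4}} = \frac{1}{\frac{137}{4}} = \frac{4}{137} \approx 0.029197$)
$\left(k + R{\left(-2,-6 \right)}\right) 18 = \left(\frac{4}{137} + \left(-5 + 2 \left(-2\right)\right)\right) 18 = \left(\frac{4}{137} - 9\right) 18 = \left(- \frac{1229}{137}\right) 18 = - \frac{22122}{137}$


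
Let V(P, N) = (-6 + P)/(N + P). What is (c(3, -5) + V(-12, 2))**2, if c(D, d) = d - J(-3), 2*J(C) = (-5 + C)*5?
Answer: 7056/25 ≈ 282.24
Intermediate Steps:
J(C) = -25/2 + 5*C/2 (J(C) = ((-5 + C)*5)/2 = (-25 + 5*C)/2 = -25/2 + 5*C/2)
c(D, d) = 20 + d (c(D, d) = d - (-25/2 + (5/2)*(-3)) = d - (-25/2 - 15/2) = d - 1*(-20) = d + 20 = 20 + d)
V(P, N) = (-6 + P)/(N + P)
(c(3, -5) + V(-12, 2))**2 = ((20 - 5) + (-6 - 12)/(2 - 12))**2 = (15 - 18/(-10))**2 = (15 - 1/10*(-18))**2 = (15 + 9/5)**2 = (84/5)**2 = 7056/25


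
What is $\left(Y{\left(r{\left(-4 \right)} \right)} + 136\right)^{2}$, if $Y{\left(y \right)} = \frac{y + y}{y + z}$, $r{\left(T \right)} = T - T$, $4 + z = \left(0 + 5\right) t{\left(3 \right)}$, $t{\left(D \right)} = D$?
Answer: $18496$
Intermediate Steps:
$z = 11$ ($z = -4 + \left(0 + 5\right) 3 = -4 + 5 \cdot 3 = -4 + 15 = 11$)
$r{\left(T \right)} = 0$
$Y{\left(y \right)} = \frac{2 y}{11 + y}$ ($Y{\left(y \right)} = \frac{y + y}{y + 11} = \frac{2 y}{11 + y}$)
$\left(Y{\left(r{\left(-4 \right)} \right)} + 136\right)^{2} = \left(2 \cdot 0 \frac{1}{11 + 0} + 136\right)^{2} = \left(2 \cdot 0 \cdot \frac{1}{11} + 136\right)^{2} = \left(0 + 136\right)^{2} = 136^{2} = 18496$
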